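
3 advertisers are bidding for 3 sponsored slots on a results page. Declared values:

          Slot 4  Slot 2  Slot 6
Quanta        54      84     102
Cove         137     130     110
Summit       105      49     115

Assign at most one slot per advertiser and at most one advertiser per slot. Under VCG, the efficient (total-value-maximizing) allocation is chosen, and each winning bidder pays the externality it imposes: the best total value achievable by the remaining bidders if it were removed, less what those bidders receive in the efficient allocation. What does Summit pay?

Summit pays $7.

Efficient allocation: Quanta→Slot 6 ($102), Cove→Slot 2 ($130), Summit→Slot 4 ($105); total welfare W = $337.
Summit receives Slot 4 at value $105, so the others get W − 105 = $232.
Without Summit: best allocation of the remaining 2 bidders over all 3 slots is Quanta→Slot 6 ($102), Cove→Slot 4 ($137), total $239.
VCG payment = (others' best without Summit) − (others' welfare with Summit) = 239 − 232 = $7.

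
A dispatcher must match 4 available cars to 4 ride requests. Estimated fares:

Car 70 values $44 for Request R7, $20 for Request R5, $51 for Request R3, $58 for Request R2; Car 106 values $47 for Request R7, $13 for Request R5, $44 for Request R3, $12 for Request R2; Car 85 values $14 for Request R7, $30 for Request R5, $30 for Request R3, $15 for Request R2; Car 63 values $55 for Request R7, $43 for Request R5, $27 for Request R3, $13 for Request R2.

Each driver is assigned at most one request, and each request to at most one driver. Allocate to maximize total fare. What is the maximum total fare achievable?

Maximum total: $187

Optimal: Car 70→Request R2 ($58), Car 106→Request R3 ($44), Car 85→Request R5 ($30), Car 63→Request R7 ($55) — total 58+44+30+55 = $187.
Row-greedy (each driver in turn takes its best remaining request) gives $162, worse by 25.
No other one-to-one assignment exceeds $187.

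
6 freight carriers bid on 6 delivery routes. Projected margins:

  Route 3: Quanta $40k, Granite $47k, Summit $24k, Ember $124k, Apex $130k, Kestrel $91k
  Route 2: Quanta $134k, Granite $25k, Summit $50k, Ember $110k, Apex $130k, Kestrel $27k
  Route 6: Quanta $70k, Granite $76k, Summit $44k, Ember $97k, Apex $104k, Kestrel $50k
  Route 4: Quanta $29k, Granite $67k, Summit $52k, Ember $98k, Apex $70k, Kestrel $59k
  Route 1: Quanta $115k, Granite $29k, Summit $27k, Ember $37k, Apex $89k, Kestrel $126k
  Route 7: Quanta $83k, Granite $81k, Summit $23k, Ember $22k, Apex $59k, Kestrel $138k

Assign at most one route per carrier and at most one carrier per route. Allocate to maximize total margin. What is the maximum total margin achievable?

This is the linear assignment problem.
Optimal: Quanta→Route 1 ($115k), Granite→Route 6 ($76k), Summit→Route 4 ($52k), Ember→Route 3 ($124k), Apex→Route 2 ($130k), Kestrel→Route 7 ($138k) — total 115+76+52+124+130+138 = $635k.
Max-entry greedy (repeatedly take the single best remaining cell) gives $603k, worse by 32.
Every other assignment is strictly worse.

Maximum total: $635k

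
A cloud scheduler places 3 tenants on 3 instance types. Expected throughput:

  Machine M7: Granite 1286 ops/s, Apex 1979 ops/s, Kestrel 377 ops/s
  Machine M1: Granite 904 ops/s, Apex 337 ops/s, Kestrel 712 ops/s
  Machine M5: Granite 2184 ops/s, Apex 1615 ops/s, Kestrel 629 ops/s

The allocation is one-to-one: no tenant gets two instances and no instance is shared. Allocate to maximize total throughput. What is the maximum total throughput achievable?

This is the linear assignment problem.
Optimal: Granite→Machine M5 (2184 ops/s), Apex→Machine M7 (1979 ops/s), Kestrel→Machine M1 (712 ops/s) — total 2184+1979+712 = 4875 ops/s.
Column-greedy (each instance in turn goes to its best remaining tenant) gives 3512 ops/s, worse by 1363.
Next-best assignment: Granite→Machine M7, Apex→Machine M5, Kestrel→Machine M1 = 3613 ops/s.
Swapping Kestrel↔Apex (Kestrel→Machine M7 377 ops/s, Apex→Machine M1 337 ops/s) loses 1977.

Max total: 4875 ops/s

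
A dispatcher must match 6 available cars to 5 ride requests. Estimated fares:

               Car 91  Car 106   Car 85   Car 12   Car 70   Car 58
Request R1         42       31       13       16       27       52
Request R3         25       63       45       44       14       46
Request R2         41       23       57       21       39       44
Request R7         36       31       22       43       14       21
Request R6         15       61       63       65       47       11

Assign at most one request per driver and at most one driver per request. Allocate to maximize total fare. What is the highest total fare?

Max total: $273

Optimal: Car 58→Request R1 ($52), Car 106→Request R3 ($63), Car 85→Request R2 ($57), Car 91→Request R7 ($36), Car 12→Request R6 ($65) — total 52+63+57+36+65 = $273.
Row-greedy (each driver in turn takes its best remaining request) gives $250, worse by 23.
Swapping Car 58↔Car 91 (Car 58→Request R7 $21, Car 91→Request R1 $42) loses 25.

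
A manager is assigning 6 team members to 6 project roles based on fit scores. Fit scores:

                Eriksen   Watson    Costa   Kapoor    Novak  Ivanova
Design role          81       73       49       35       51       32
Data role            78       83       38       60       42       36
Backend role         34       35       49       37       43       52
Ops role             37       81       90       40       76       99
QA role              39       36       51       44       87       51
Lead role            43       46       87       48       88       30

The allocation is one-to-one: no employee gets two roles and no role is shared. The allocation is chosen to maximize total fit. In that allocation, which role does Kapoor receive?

Kapoor receives Backend role.

Optimal: Eriksen→Design role (81 pts), Watson→Data role (83 pts), Costa→Lead role (87 pts), Kapoor→Backend role (37 pts), Novak→QA role (87 pts), Ivanova→Ops role (99 pts) — total 81+83+87+37+87+99 = 474 pts.
Max-entry greedy (repeatedly take the single best remaining cell) gives 439 pts, worse by 35.
Next-best assignment: Eriksen→Data role, Watson→Design role, Costa→Lead role, Kapoor→Backend role, Novak→QA role, Ivanova→Ops role = 461 pts.
Swapping Watson↔Ivanova (Watson→Ops role 81 pts, Ivanova→Data role 36 pts) loses 65.
Kapoor's own top role is Data role (60 pts), but forcing Kapoor→Data role and reassigning the rest optimally gives only 449 pts — worse by 25.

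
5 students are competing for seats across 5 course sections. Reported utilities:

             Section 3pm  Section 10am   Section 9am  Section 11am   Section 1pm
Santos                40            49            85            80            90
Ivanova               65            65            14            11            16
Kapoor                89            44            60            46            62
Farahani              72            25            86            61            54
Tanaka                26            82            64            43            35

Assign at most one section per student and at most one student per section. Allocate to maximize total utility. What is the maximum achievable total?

Optimal: Santos→Section 11am (80 points), Ivanova→Section 3pm (65 points), Kapoor→Section 1pm (62 points), Farahani→Section 9am (86 points), Tanaka→Section 10am (82 points) — total 80+65+62+86+82 = 375 points.
Column-greedy (each section in turn goes to its best remaining student) gives 353 points, worse by 22.
Next-best assignment: Santos→Section 1pm, Ivanova→Section 10am, Kapoor→Section 3pm, Farahani→Section 9am, Tanaka→Section 11am = 373 points.
Checked against all permutations: 375 points is optimal.

Max total: 375 points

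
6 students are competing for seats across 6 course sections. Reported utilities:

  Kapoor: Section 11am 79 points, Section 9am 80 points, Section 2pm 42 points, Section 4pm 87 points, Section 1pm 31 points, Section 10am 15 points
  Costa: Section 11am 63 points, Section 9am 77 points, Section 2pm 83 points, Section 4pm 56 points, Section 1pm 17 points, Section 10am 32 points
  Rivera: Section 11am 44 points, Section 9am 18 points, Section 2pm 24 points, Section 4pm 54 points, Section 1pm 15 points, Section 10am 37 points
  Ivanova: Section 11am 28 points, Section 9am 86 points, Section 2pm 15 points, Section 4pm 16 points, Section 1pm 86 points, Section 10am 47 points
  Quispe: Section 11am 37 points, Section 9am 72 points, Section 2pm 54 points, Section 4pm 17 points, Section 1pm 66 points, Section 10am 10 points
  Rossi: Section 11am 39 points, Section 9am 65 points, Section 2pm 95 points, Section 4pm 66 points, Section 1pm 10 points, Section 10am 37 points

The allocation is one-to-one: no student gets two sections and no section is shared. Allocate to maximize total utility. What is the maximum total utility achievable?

Max total: 440 points

Treat this as an assignment problem: match each student to one section.
Optimal: Kapoor→Section 4pm (87 points), Costa→Section 11am (63 points), Rivera→Section 10am (37 points), Ivanova→Section 1pm (86 points), Quispe→Section 9am (72 points), Rossi→Section 2pm (95 points) — total 87+63+37+86+72+95 = 440 points.
Row-greedy (each student in turn takes its best remaining section) gives 403 points, worse by 37.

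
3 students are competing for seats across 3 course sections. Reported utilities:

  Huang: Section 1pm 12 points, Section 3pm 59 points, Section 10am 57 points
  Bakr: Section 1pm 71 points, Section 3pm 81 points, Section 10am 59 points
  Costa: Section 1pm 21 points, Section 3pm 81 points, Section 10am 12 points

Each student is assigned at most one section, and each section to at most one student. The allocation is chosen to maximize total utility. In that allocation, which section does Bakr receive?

Optimal: Huang→Section 10am (57 points), Bakr→Section 1pm (71 points), Costa→Section 3pm (81 points) — total 57+71+81 = 209 points.
Row-greedy (each student in turn takes its best remaining section) gives 142 points, worse by 67.
Next-best assignment: Huang→Section 10am, Bakr→Section 3pm, Costa→Section 1pm = 159 points.
Swapping Huang↔Bakr (Huang→Section 1pm 12 points, Bakr→Section 10am 59 points) loses 57.
Checked against all permutations: 209 points is optimal.
Bakr's own top section is Section 3pm (81 points), but forcing Bakr→Section 3pm and reassigning the rest optimally gives only 159 points — worse by 50.

Bakr receives Section 1pm.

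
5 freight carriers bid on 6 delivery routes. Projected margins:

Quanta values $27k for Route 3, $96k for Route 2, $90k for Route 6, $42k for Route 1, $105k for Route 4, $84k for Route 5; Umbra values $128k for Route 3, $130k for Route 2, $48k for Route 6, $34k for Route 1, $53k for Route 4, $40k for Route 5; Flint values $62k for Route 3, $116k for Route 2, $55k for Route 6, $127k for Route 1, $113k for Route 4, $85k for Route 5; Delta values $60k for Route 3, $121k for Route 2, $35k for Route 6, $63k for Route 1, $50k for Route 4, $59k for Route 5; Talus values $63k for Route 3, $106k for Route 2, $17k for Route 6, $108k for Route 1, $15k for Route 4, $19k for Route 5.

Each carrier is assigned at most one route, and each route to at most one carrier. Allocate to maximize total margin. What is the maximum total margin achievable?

This is a one-to-one assignment (maximum-weight bipartite matching).
Optimal: Quanta→Route 6 ($90k), Umbra→Route 3 ($128k), Flint→Route 4 ($113k), Delta→Route 2 ($121k), Talus→Route 1 ($108k) — total 90+128+113+121+108 = $560k.
Max-entry greedy (repeatedly take the single best remaining cell) gives $484k, worse by 76.

Maximum total: $560k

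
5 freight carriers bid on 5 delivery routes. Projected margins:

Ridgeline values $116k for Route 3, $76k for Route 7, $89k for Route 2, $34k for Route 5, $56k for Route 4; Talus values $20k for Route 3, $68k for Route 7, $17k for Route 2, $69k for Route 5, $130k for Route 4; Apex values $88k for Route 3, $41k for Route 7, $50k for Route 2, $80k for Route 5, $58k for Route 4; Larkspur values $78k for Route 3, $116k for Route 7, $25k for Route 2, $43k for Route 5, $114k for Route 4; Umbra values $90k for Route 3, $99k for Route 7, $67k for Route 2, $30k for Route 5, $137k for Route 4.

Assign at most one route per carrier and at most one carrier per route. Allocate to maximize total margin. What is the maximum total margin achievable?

Treat this as an assignment problem: match each carrier to one route.
Optimal: Ridgeline→Route 3 ($116k), Talus→Route 4 ($130k), Apex→Route 5 ($80k), Larkspur→Route 7 ($116k), Umbra→Route 2 ($67k) — total 116+130+80+116+67 = $509k.
Max-entry greedy (repeatedly take the single best remaining cell) gives $466k, worse by 43.
Checked against all permutations: $509k is optimal.

Maximum total: $509k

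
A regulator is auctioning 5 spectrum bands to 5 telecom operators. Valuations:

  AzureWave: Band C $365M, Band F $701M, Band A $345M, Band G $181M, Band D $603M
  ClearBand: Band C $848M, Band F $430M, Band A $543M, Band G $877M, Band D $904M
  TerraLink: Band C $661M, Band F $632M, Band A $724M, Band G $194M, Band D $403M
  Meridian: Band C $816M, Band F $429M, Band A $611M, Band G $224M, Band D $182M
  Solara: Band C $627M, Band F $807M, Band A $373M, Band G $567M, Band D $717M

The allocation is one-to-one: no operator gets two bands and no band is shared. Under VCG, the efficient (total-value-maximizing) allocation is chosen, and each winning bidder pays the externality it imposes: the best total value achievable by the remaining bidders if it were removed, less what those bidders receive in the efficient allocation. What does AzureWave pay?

Efficient allocation: AzureWave→Band F ($701M), ClearBand→Band G ($877M), TerraLink→Band A ($724M), Meridian→Band C ($816M), Solara→Band D ($717M); total welfare W = $3835M.
AzureWave receives Band F at value $701M, so the others get W − 701 = $3134M.
Without AzureWave: best allocation of the remaining 4 bidders over all 5 bands is ClearBand→Band D ($904M), TerraLink→Band A ($724M), Meridian→Band C ($816M), Solara→Band F ($807M), total $3251M.
VCG payment = (others' best without AzureWave) − (others' welfare with AzureWave) = 3251 − 3134 = $117M.

AzureWave pays $117M.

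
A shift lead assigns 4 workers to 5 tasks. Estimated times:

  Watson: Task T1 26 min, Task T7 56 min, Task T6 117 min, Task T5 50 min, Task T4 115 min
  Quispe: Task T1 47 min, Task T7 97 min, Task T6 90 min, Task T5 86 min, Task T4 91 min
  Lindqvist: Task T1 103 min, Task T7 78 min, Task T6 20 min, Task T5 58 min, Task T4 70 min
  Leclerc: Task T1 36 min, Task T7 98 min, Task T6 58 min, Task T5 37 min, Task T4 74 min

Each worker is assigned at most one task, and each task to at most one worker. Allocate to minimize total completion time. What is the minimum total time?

This is the linear assignment problem.
Optimal: Watson→Task T7 (56 min), Quispe→Task T1 (47 min), Lindqvist→Task T6 (20 min), Leclerc→Task T5 (37 min) — total 56+47+20+37 = 160 min.
Min-entry greedy (repeatedly take the single cheapest remaining cell) gives 174 min, worse by 14.
Next-best assignment: Watson→Task T1, Quispe→Task T4, Lindqvist→Task T6, Leclerc→Task T5 = 174 min.
Every other assignment is strictly worse.

Min total: 160 min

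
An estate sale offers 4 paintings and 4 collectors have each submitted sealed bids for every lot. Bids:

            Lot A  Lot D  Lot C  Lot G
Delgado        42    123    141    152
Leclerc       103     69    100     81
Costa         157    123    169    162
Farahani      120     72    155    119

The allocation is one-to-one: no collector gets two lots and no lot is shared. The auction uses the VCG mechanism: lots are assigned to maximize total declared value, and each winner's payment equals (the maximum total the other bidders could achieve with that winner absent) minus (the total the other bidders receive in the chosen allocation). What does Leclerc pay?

Leclerc pays $24.

Efficient allocation: Delgado→Lot D ($123), Leclerc→Lot A ($103), Costa→Lot G ($162), Farahani→Lot C ($155); total welfare W = $543.
Leclerc receives Lot A at value $103, so the others get W − 103 = $440.
Without Leclerc: best allocation of the remaining 3 bidders over all 4 lots is Delgado→Lot G ($152), Costa→Lot A ($157), Farahani→Lot C ($155), total $464.
VCG payment = (others' best without Leclerc) − (others' welfare with Leclerc) = 464 − 440 = $24.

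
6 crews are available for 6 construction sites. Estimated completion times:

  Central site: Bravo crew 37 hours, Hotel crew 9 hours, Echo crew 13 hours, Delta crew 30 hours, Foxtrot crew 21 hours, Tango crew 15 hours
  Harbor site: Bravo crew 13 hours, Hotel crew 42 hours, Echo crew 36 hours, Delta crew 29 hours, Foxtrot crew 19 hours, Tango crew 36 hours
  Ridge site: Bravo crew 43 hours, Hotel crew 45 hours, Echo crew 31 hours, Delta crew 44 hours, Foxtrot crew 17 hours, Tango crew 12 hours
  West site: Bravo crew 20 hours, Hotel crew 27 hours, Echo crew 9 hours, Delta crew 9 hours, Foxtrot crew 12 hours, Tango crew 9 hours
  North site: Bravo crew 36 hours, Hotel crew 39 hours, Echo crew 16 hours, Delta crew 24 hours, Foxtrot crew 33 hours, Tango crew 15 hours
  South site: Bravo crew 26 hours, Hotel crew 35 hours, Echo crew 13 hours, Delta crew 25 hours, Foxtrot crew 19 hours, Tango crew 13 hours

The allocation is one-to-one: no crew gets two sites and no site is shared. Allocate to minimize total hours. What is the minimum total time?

Min total: 76 hours

Optimal: Bravo crew→Harbor site (13 hours), Hotel crew→Central site (9 hours), Echo crew→South site (13 hours), Delta crew→West site (9 hours), Foxtrot crew→Ridge site (17 hours), Tango crew→North site (15 hours) — total 13+9+13+9+17+15 = 76 hours.
Min-entry greedy (repeatedly take the single cheapest remaining cell) gives 86 hours, worse by 10.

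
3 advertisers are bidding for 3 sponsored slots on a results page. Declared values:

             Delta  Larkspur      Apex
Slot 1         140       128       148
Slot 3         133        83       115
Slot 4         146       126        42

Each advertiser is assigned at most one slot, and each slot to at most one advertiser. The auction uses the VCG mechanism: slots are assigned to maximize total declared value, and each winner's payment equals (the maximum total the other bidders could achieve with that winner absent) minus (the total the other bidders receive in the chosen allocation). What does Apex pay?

Efficient allocation: Delta→Slot 3 ($133), Larkspur→Slot 4 ($126), Apex→Slot 1 ($148); total welfare W = $407.
Apex receives Slot 1 at value $148, so the others get W − 148 = $259.
Without Apex: best allocation of the remaining 2 bidders over all 3 slots is Delta→Slot 4 ($146), Larkspur→Slot 1 ($128), total $274.
VCG payment = (others' best without Apex) − (others' welfare with Apex) = 274 − 259 = $15.

Apex pays $15.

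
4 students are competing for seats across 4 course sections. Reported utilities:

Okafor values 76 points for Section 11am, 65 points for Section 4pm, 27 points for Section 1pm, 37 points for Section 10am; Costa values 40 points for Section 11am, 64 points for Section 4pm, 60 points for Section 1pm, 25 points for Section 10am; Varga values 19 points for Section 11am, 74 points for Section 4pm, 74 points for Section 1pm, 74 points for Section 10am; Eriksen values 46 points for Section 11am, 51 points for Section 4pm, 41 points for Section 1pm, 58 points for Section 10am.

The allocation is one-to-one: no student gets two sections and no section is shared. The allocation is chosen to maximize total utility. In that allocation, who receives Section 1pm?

Varga receives Section 1pm.

Optimal: Okafor→Section 11am (76 points), Costa→Section 4pm (64 points), Varga→Section 1pm (74 points), Eriksen→Section 10am (58 points) — total 76+64+74+58 = 272 points.
Max-entry greedy (repeatedly take the single best remaining cell) gives 268 points, worse by 4.
Varga's own top section is Section 4pm (74 points), but forcing Varga→Section 4pm and reassigning the rest optimally gives only 268 points — worse by 4.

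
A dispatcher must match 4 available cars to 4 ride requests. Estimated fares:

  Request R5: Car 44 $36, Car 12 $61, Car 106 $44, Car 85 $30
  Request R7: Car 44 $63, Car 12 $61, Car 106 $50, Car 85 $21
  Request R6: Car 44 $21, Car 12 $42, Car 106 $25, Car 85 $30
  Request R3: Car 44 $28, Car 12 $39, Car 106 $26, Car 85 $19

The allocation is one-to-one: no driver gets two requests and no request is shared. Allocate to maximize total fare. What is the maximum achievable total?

Maximum total: $180

Treat this as an assignment problem: match each driver to one request.
Optimal: Car 44→Request R7 ($63), Car 12→Request R5 ($61), Car 106→Request R3 ($26), Car 85→Request R6 ($30) — total 63+61+26+30 = $180.
Next-best assignment: Car 44→Request R7, Car 12→Request R3, Car 106→Request R5, Car 85→Request R6 = $176.
Swapping Car 44↔Car 12 (Car 44→Request R5 $36, Car 12→Request R7 $61) loses 27.
No other one-to-one assignment exceeds $180.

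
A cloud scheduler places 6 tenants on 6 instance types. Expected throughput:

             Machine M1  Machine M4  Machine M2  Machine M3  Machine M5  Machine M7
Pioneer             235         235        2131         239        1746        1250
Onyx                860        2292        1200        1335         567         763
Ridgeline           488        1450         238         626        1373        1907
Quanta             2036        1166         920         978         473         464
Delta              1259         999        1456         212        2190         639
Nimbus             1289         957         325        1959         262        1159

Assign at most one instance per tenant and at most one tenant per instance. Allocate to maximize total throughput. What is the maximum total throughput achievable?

Max total: 12515 ops/s

This is the linear assignment problem.
Optimal: Pioneer→Machine M2 (2131 ops/s), Onyx→Machine M4 (2292 ops/s), Ridgeline→Machine M7 (1907 ops/s), Quanta→Machine M1 (2036 ops/s), Delta→Machine M5 (2190 ops/s), Nimbus→Machine M3 (1959 ops/s) — total 2131+2292+1907+2036+2190+1959 = 12515 ops/s.
Swapping Quanta↔Delta (Quanta→Machine M5 473 ops/s, Delta→Machine M1 1259 ops/s) loses 2494.
Every other assignment is strictly worse.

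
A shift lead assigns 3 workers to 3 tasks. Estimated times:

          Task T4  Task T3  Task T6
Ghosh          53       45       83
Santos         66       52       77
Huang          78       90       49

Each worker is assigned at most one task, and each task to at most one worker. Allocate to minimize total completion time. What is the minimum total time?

This is the linear assignment problem.
Optimal: Ghosh→Task T4 (53 min), Santos→Task T3 (52 min), Huang→Task T6 (49 min) — total 53+52+49 = 154 min.
Min-entry greedy (repeatedly take the single cheapest remaining cell) gives 160 min, worse by 6.
Next-best assignment: Ghosh→Task T3, Santos→Task T4, Huang→Task T6 = 160 min.
No other one-to-one assignment undercuts 154 min.

Minimum total: 154 min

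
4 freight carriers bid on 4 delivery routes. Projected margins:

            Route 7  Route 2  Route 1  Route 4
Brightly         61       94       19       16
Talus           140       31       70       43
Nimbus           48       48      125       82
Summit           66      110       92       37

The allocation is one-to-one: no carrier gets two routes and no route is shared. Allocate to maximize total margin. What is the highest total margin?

Optimal: Brightly→Route 2 ($94k), Talus→Route 7 ($140k), Nimbus→Route 4 ($82k), Summit→Route 1 ($92k) — total 94+140+82+92 = $408k.
Column-greedy (each route in turn goes to its best remaining carrier) gives $391k, worse by 17.
Every other assignment is strictly worse.

Maximum total: $408k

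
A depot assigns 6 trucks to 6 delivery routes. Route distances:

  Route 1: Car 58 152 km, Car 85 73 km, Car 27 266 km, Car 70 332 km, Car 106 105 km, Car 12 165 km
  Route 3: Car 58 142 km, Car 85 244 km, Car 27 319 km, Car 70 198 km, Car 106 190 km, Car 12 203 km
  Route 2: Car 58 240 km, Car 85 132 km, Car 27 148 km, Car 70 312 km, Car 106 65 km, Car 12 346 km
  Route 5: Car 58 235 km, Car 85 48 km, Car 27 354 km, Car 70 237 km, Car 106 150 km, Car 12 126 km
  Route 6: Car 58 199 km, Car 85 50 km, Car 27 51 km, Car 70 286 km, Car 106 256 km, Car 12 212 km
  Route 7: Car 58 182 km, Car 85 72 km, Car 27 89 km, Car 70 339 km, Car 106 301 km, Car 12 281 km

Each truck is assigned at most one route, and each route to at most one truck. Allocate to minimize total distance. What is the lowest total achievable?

Optimal: Car 58→Route 1 (152 km), Car 85→Route 7 (72 km), Car 27→Route 6 (51 km), Car 70→Route 3 (198 km), Car 106→Route 2 (65 km), Car 12→Route 5 (126 km) — total 152+72+51+198+65+126 = 664 km.
Min-entry greedy (repeatedly take the single cheapest remaining cell) gives 810 km, worse by 146.

Min total: 664 km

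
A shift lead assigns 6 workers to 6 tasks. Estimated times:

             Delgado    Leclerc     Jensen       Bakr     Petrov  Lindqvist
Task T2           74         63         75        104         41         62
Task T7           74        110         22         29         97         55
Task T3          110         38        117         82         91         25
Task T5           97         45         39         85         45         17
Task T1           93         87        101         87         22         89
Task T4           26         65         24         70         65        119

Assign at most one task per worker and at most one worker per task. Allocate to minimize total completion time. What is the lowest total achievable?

Treat this as an assignment problem: match each worker to one task.
Optimal: Delgado→Task T2 (74 min), Leclerc→Task T3 (38 min), Jensen→Task T4 (24 min), Bakr→Task T7 (29 min), Petrov→Task T1 (22 min), Lindqvist→Task T5 (17 min) — total 74+38+24+29+22+17 = 204 min.
Row-greedy (each worker in turn takes its cheapest remaining task) gives 255 min, worse by 51.

Min total: 204 min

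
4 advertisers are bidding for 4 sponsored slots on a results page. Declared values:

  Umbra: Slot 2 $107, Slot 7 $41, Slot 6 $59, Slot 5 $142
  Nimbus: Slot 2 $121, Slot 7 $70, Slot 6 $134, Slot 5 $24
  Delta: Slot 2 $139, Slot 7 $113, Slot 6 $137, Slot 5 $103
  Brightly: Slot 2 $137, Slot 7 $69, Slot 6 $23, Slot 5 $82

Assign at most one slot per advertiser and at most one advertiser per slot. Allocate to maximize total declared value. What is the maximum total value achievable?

Maximum total: $526

Optimal: Umbra→Slot 5 ($142), Nimbus→Slot 6 ($134), Delta→Slot 7 ($113), Brightly→Slot 2 ($137) — total 142+134+113+137 = $526.
Max-entry greedy (repeatedly take the single best remaining cell) gives $484, worse by 42.
No other one-to-one assignment exceeds $526.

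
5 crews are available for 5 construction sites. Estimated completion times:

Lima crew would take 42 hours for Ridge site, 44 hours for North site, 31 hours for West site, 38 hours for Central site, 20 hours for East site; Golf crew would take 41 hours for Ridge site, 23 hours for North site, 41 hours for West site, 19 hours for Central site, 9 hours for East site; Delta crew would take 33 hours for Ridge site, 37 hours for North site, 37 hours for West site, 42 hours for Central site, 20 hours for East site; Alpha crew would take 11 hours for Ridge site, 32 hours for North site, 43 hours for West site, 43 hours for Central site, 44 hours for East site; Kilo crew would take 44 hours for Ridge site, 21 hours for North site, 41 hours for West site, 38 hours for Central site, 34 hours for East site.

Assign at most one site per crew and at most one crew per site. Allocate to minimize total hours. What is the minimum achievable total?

Min total: 102 hours

Optimal: Lima crew→West site (31 hours), Golf crew→Central site (19 hours), Delta crew→East site (20 hours), Alpha crew→Ridge site (11 hours), Kilo crew→North site (21 hours) — total 31+19+20+11+21 = 102 hours.
Min-entry greedy (repeatedly take the single cheapest remaining cell) gives 114 hours, worse by 12.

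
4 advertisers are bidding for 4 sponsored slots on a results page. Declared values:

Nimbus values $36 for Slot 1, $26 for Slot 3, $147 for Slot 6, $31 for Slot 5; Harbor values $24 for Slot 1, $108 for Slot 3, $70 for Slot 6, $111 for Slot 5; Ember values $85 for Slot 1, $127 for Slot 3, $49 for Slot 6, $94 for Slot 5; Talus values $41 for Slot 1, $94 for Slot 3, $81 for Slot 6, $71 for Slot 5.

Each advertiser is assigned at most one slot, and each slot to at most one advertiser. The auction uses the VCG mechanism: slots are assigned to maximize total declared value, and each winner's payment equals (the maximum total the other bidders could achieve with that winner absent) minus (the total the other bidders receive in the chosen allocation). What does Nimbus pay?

Efficient allocation: Nimbus→Slot 6 ($147), Harbor→Slot 5 ($111), Ember→Slot 1 ($85), Talus→Slot 3 ($94); total welfare W = $437.
Nimbus receives Slot 6 at value $147, so the others get W − 147 = $290.
Without Nimbus: best allocation of the remaining 3 bidders over all 4 slots is Harbor→Slot 5 ($111), Ember→Slot 3 ($127), Talus→Slot 6 ($81), total $319.
VCG payment = (others' best without Nimbus) − (others' welfare with Nimbus) = 319 − 290 = $29.

Nimbus pays $29.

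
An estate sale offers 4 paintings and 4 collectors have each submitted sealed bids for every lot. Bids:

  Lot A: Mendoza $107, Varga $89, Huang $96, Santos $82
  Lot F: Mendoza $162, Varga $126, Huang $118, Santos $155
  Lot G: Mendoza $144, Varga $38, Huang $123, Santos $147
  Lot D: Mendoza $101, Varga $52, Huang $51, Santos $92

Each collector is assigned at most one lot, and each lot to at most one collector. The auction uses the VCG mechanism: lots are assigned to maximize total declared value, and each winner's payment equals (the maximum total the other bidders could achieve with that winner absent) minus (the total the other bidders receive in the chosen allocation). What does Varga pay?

Varga pays $61.

Efficient allocation: Mendoza→Lot D ($101), Varga→Lot F ($126), Huang→Lot A ($96), Santos→Lot G ($147); total welfare W = $470.
Varga receives Lot F at value $126, so the others get W − 126 = $344.
Without Varga: best allocation of the remaining 3 bidders over all 4 lots is Mendoza→Lot F ($162), Huang→Lot A ($96), Santos→Lot G ($147), total $405.
VCG payment = (others' best without Varga) − (others' welfare with Varga) = 405 − 344 = $61.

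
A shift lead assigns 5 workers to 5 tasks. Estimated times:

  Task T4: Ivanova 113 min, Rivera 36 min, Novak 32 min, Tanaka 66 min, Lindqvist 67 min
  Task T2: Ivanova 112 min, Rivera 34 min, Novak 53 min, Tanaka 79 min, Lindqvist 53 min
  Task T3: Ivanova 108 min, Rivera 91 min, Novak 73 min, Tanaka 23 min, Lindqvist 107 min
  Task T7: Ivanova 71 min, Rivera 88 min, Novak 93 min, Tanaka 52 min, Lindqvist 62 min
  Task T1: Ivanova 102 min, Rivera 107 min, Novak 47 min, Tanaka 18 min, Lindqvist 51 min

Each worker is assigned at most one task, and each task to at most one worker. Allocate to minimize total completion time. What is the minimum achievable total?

Optimal: Ivanova→Task T7 (71 min), Rivera→Task T2 (34 min), Novak→Task T4 (32 min), Tanaka→Task T3 (23 min), Lindqvist→Task T1 (51 min) — total 71+34+32+23+51 = 211 min.
Column-greedy (each task in turn goes to its cheapest remaining worker) gives 253 min, worse by 42.
Next-best assignment: Ivanova→Task T7, Rivera→Task T4, Novak→Task T1, Tanaka→Task T3, Lindqvist→Task T2 = 230 min.

Min total: 211 min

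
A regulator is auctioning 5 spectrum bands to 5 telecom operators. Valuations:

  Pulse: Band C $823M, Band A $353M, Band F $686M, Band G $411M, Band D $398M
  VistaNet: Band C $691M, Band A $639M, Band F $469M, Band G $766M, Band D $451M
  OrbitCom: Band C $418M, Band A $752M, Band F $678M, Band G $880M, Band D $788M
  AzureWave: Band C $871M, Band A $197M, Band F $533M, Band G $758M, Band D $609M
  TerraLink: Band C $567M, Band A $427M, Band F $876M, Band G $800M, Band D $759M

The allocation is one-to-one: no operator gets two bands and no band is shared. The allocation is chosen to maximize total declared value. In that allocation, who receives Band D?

OrbitCom receives Band D.

Optimal: Pulse→Band C ($823M), VistaNet→Band A ($639M), OrbitCom→Band D ($788M), AzureWave→Band G ($758M), TerraLink→Band F ($876M) — total 823+639+788+758+876 = $3884M.
Next-best assignment: Pulse→Band F, VistaNet→Band A, OrbitCom→Band G, AzureWave→Band C, TerraLink→Band D = $3835M.
Swapping OrbitCom↔Pulse (OrbitCom→Band C $418M, Pulse→Band D $398M) loses 795.
OrbitCom's own top band is Band G ($880M), but forcing OrbitCom→Band G and reassigning the rest optimally gives only $3835M — worse by 49.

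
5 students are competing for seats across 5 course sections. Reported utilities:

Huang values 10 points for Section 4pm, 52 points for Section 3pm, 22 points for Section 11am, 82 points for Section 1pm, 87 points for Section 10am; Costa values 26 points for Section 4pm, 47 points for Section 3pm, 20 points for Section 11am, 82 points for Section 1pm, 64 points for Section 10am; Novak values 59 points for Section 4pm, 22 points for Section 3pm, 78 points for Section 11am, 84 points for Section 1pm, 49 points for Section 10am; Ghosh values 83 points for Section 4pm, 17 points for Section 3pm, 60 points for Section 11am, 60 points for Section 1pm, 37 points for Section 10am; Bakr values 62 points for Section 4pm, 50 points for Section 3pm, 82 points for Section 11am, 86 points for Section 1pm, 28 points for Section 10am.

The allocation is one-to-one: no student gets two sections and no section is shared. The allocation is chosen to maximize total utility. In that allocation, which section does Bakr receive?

Optimal: Huang→Section 10am (87 points), Costa→Section 3pm (47 points), Novak→Section 1pm (84 points), Ghosh→Section 4pm (83 points), Bakr→Section 11am (82 points) — total 87+47+84+83+82 = 383 points.
Max-entry greedy (repeatedly take the single best remaining cell) gives 381 points, worse by 2.
Swapping Bakr↔Costa (Bakr→Section 3pm 50 points, Costa→Section 11am 20 points) loses 59.
Bakr's own top section is Section 1pm (86 points), but forcing Bakr→Section 1pm and reassigning the rest optimally gives only 381 points — worse by 2.

Bakr receives Section 11am.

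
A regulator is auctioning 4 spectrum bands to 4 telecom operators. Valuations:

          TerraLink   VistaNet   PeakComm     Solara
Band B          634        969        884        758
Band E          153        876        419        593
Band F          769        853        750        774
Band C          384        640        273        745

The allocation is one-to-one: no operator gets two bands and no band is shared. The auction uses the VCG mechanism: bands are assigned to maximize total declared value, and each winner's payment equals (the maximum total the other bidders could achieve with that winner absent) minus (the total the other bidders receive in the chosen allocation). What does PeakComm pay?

PeakComm pays $93M.

Efficient allocation: TerraLink→Band F ($769M), VistaNet→Band E ($876M), PeakComm→Band B ($884M), Solara→Band C ($745M); total welfare W = $3274M.
PeakComm receives Band B at value $884M, so the others get W − 884 = $2390M.
Without PeakComm: best allocation of the remaining 3 bidders over all 4 bands is TerraLink→Band F ($769M), VistaNet→Band B ($969M), Solara→Band C ($745M), total $2483M.
VCG payment = (others' best without PeakComm) − (others' welfare with PeakComm) = 2483 − 2390 = $93M.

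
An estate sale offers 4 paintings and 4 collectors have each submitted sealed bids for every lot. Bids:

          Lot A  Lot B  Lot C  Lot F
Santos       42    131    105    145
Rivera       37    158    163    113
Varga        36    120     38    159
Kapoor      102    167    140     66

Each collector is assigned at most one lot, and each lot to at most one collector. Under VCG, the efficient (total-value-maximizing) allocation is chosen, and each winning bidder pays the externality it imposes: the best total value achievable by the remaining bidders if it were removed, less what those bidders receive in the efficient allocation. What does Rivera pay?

Efficient allocation: Santos→Lot B ($131), Rivera→Lot C ($163), Varga→Lot F ($159), Kapoor→Lot A ($102); total welfare W = $555.
Rivera receives Lot C at value $163, so the others get W − 163 = $392.
Without Rivera: best allocation of the remaining 3 bidders over all 4 lots is Santos→Lot C ($105), Varga→Lot F ($159), Kapoor→Lot B ($167), total $431.
VCG payment = (others' best without Rivera) − (others' welfare with Rivera) = 431 − 392 = $39.

Rivera pays $39.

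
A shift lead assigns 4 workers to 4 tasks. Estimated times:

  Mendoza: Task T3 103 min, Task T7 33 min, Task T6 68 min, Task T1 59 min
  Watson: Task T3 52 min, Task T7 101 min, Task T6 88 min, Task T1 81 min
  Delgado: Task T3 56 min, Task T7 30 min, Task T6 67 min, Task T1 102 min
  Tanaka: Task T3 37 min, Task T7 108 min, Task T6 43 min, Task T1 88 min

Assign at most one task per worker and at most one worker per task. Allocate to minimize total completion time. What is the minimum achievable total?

Optimal: Mendoza→Task T1 (59 min), Watson→Task T3 (52 min), Delgado→Task T7 (30 min), Tanaka→Task T6 (43 min) — total 59+52+30+43 = 184 min.
Column-greedy (each task in turn goes to its cheapest remaining worker) gives 216 min, worse by 32.

Minimum total: 184 min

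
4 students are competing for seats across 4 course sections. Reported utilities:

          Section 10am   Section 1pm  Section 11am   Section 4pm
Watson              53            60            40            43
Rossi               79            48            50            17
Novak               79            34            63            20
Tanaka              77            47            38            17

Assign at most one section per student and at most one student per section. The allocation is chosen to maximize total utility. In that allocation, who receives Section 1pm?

Tanaka receives Section 1pm.

Optimal: Watson→Section 4pm (43 points), Rossi→Section 10am (79 points), Novak→Section 11am (63 points), Tanaka→Section 1pm (47 points) — total 43+79+63+47 = 232 points.
Max-entry greedy (repeatedly take the single best remaining cell) gives 219 points, worse by 13.
Swapping Rossi↔Watson (Rossi→Section 4pm 17 points, Watson→Section 10am 53 points) loses 52.
Tanaka's own top section is Section 10am (77 points), but forcing Tanaka→Section 10am and reassigning the rest optimally gives only 231 points — worse by 1.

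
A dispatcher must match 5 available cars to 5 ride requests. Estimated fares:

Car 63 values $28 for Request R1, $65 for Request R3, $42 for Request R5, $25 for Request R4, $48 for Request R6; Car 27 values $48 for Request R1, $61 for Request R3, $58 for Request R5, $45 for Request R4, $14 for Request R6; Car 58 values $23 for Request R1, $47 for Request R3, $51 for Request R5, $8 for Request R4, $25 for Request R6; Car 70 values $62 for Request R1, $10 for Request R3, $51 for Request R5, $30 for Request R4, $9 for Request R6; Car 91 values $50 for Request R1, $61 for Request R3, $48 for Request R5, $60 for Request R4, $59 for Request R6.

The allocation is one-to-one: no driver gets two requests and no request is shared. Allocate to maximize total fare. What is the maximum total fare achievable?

Maximum total: $282

This is a one-to-one assignment (maximum-weight bipartite matching).
Optimal: Car 63→Request R3 ($65), Car 27→Request R4 ($45), Car 58→Request R5 ($51), Car 70→Request R1 ($62), Car 91→Request R6 ($59) — total 65+45+51+62+59 = $282.
Row-greedy (each driver in turn takes its best remaining request) gives $270, worse by 12.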